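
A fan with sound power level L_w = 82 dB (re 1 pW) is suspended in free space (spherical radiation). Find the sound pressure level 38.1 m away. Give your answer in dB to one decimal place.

39.4 dB

Free-field spherical radiation: L_p = L_w − 10·log₁₀(4π·r²), r = 38.1 m.
4π·r² = 1.824e+04 m², 10·log₁₀ of that is 42.611 dB.
L_p = 82 − 42.611 = 39.39 dB.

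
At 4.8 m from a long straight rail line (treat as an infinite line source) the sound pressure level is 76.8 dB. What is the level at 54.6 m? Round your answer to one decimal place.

66.2 dB

Line-source attenuation: ΔL = 10·log₁₀(r₂/r₁) = 10·log₁₀(54.6/4.8) = 10.560 dB.
L₂ = 76.8 − 10·log₁₀(54.6/4.8) = 76.8 − 10.560 = 66.24 dB.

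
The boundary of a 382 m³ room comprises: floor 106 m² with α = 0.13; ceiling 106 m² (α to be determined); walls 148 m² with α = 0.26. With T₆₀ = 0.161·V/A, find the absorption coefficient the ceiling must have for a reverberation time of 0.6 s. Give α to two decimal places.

A = 0.161·V/T₆₀ = 0.161·382/0.6 = 102.50 m² sabins.
Absorption from the other surfaces = 106·0.13 + 148·0.26 = 52.26 m², so the ceiling must supply 50.24 m² over 106 m².
α = 50.24/106 = 0.474.

0.47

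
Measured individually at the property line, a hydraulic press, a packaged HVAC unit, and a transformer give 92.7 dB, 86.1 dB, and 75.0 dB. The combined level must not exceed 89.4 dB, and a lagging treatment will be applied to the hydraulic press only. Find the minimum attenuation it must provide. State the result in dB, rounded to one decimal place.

Fixed contribution from the other sources: Σ 10^(L/10) = 10^(86.1/10) + 10^(75.0/10) = 4.390e+08 (86.42 dB).
The limit corresponds to 10^(89.4/10) = 8.710e+08; subtracting the fixed part leaves 4.320e+08 for the hydraulic press, i.e. 86.35 dB.
So the hydraulic press must be reduced from 92.7 to 86.35 dB: IL = 6.35 dB.

6.3 dB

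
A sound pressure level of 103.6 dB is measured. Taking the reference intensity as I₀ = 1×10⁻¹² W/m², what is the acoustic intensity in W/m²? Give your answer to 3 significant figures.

L = 10·log₁₀(I/I₀) ⇒ I = I₀·10^(L/10) = 10⁻¹² × 10^10.36.

0.0229 W/m²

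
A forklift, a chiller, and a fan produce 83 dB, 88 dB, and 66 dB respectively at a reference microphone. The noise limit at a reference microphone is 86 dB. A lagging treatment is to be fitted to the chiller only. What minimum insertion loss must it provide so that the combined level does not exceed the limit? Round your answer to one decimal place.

5.1 dB

Everything except the chiller sums to 10^(83/10) + 10^(66/10) = 2.035e+08 in linear terms, 83.09 dB.
The limit corresponds to 10^(86/10) = 3.981e+08; subtracting the fixed part leaves 1.946e+08 for the chiller, i.e. 82.89 dB.
Required insertion loss = 88 − 82.89 = 5.11 dB.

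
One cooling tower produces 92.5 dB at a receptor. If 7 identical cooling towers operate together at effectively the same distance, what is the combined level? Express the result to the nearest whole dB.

101 dB

L_total = L₁ + 10·log₁₀ N for N identical incoherent sources.
L_total = 92.5 + 10·log₁₀(7) = 92.5 + 8.451 = 100.95 dB.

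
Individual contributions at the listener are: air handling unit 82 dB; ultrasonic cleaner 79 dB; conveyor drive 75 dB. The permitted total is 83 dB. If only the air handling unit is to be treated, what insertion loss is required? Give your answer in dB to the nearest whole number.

3 dB

Fixed contribution from the other sources: Σ 10^(L/10) = 10^(79/10) + 10^(75/10) = 1.111e+08 (80.46 dB).
To meet 83 dB overall, the treated air handling unit may contribute at most 10^(83/10) − 1.111e+08 = 8.847e+07, i.e. 79.47 dB.
So the air handling unit must be reduced from 82 to 79.47 dB: IL = 2.53 dB.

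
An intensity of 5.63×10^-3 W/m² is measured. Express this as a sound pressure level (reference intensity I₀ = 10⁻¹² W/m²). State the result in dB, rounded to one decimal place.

97.5 dB

L = 10·log₁₀(I/I₀) = 10·log₁₀(5.63×10^-3/10⁻¹²) = 10·log₁₀(5.63×10^9).
L = 10·(0.7505 + 9) = 97.51 dB.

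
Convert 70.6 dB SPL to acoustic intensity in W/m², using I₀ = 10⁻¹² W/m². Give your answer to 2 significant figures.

1.1e-05 W/m²

I = I₀·10^(L/10) = 10⁻¹² × 10^(70.6/10) = 10^(-4.940).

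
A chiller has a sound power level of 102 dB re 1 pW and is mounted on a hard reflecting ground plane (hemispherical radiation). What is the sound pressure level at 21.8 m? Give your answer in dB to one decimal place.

67.2 dB

L_p = L_w − 10·log₁₀(2π·r²) with r = 21.8 m.
2π·r² = 2986 m², 10·log₁₀ of that is 34.751 dB.
L_p = 102 − 34.751 = 67.25 dB.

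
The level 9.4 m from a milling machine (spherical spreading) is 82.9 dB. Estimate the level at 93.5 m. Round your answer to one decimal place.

62.9 dB

Spherical spreading from a point source gives a 20·log₁₀(r₂/r₁) drop.
L₂ = 82.9 − 20·log₁₀(93.5/9.4) = 82.9 − 19.954 = 62.95 dB.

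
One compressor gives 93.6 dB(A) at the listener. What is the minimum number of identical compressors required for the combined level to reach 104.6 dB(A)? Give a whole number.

13

The shortfall is 104.6 − 93.6 = 11.0 dB, and N units add 10·log₁₀ N, so need 10·log₁₀ N ≥ 11.0.
N ≥ 10^(11.0/10) = 12.589, so N = 13.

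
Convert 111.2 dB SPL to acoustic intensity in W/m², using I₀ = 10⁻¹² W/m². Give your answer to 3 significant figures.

I/I₀ = 10^(111.2/10) = 1.318e+11, so I = 1.318e+11 × 10⁻¹² W/m².

0.132 W/m²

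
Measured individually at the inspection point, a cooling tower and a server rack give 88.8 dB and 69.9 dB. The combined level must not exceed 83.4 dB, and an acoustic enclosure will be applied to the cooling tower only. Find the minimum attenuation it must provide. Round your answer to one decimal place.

The untreated sources together contribute 10^(69.9/10) = 9.772e+06, i.e. 69.90 dB.
To meet 83.4 dB overall, the treated cooling tower may contribute at most 10^(83.4/10) − 9.772e+06 = 2.090e+08, i.e. 83.20 dB.
Required insertion loss = 88.8 − 83.20 = 5.60 dB.

5.6 dB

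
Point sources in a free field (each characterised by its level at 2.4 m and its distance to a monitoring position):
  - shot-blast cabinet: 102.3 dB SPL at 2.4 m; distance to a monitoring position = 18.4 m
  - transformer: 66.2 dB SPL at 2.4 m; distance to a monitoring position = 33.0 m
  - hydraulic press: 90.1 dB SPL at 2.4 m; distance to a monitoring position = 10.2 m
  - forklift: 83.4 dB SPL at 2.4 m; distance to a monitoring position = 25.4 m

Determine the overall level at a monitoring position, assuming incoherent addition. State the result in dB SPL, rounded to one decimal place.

85.4 dB SPL

First find each source's level at the receiver (point-source: −20·log₁₀(r/r_ref)), then combine on an intensity basis.
shot-blast cabinet: 102.3 − 20·log₁₀(18.4/2.4) = 102.3 − 17.69 = 84.61 dB SPL.
transformer: 66.2 − 20·log₁₀(33.0/2.4) = 66.2 − 22.77 = 43.43 dB SPL.
hydraulic press: 90.1 − 20·log₁₀(10.2/2.4) = 90.1 − 12.57 = 77.53 dB SPL.
forklift: 83.4 − 20·log₁₀(25.4/2.4) = 83.4 − 20.49 = 62.91 dB SPL.
Σ 10^(L/10) = 3.476e+08 → L_total = 10·log₁₀(3.476e+08) = 85.41 dB SPL.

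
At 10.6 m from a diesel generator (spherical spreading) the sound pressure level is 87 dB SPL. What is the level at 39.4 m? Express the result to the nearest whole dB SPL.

76 dB SPL

Point-source attenuation: ΔL = 20·log₁₀(r₂/r₁) = 20·log₁₀(39.4/10.6) = 11.404 dB.
L₂ = 87 − 20·log₁₀(39.4/10.6) = 87 − 11.404 = 75.60 dB SPL.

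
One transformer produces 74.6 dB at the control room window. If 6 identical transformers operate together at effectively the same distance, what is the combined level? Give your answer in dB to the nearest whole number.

82 dB

L_total = L₁ + 10·log₁₀ N for N identical incoherent sources.
L_total = 74.6 + 10·log₁₀(6) = 74.6 + 7.782 = 82.38 dB.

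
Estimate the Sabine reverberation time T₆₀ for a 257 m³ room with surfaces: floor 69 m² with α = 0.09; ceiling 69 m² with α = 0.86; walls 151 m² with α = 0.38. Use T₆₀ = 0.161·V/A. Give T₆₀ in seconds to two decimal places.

0.34 s

Summing Sᵢαᵢ: 69·0.09 + 69·0.86 + 151·0.38 = 122.93 m².
T₆₀ = 0.161 × 257 / 122.93 = 0.337 s.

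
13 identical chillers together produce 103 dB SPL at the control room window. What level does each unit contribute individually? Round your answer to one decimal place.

91.9 dB SPL

For N identical incoherent sources L_total = L₁ + 10·log₁₀ N, so L₁ = 103 − 10·log₁₀(13) = 103 − 11.139.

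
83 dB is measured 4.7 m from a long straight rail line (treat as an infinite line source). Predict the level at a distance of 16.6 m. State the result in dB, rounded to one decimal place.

Line-source attenuation: ΔL = 10·log₁₀(r₂/r₁) = 10·log₁₀(16.6/4.7) = 5.480 dB.
L₂ = 83 − 10·log₁₀(16.6/4.7) = 83 − 5.480 = 77.52 dB.

77.5 dB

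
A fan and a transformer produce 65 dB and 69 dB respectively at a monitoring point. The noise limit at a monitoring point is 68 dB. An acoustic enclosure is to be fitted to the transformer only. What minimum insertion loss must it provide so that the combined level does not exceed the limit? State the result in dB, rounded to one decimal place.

Everything except the transformer sums to 10^(65/10) = 3.162e+06 in linear terms, 65.00 dB.
To meet 68 dB overall, the treated transformer may contribute at most 10^(68/10) − 3.162e+06 = 3.147e+06, i.e. 64.98 dB.
Required insertion loss = 69 − 64.98 = 4.02 dB.

4.0 dB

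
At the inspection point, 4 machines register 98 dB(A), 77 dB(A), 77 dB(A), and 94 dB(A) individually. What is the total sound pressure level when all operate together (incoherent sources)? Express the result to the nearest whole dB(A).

Incoherent sources combine by intensity addition: L_total = 10·log₁₀(Σ 10^(L_i/10)).
Σ 10^(L/10) = 10^(98/10) + 10^(77/10) + 10^(77/10) + 10^(94/10) = 8.922e+09.
L_total = 10·log₁₀(8.922e+09) = 99.50 dB(A).

100 dB(A)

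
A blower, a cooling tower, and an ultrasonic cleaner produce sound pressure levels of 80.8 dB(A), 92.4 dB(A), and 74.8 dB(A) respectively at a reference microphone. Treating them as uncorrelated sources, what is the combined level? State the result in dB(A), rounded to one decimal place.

92.8 dB(A)

Incoherent sources combine by intensity addition: L_total = 10·log₁₀(Σ 10^(L_i/10)).
Σ 10^(L/10) = 10^(80.8/10) + 10^(92.4/10) + 10^(74.8/10) = 1.888e+09.
L_total = 10·log₁₀(1.888e+09) = 92.76 dB(A).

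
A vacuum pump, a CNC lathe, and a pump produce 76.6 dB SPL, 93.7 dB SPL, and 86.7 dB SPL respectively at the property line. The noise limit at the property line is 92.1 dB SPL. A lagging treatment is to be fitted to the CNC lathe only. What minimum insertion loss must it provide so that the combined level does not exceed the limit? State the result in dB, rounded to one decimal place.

3.3 dB

Everything except the CNC lathe sums to 10^(76.6/10) + 10^(86.7/10) = 5.134e+08 in linear terms, 87.10 dB SPL.
To meet 92.1 dB SPL overall, the treated CNC lathe may contribute at most 10^(92.1/10) − 5.134e+08 = 1.108e+09, i.e. 90.45 dB SPL.
So the CNC lathe must be reduced from 93.7 to 90.45 dB SPL: IL = 3.25 dB.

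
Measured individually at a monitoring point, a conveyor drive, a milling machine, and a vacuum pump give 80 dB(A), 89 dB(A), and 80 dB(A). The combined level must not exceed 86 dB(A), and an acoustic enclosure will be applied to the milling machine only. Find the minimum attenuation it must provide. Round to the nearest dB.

6 dB

Fixed contribution from the other sources: Σ 10^(L/10) = 10^(80/10) + 10^(80/10) = 2.000e+08 (83.01 dB(A)).
To meet 86 dB(A) overall, the treated milling machine may contribute at most 10^(86/10) − 2.000e+08 = 1.981e+08, i.e. 82.97 dB(A).
So the milling machine must be reduced from 89 to 82.97 dB(A): IL = 6.03 dB.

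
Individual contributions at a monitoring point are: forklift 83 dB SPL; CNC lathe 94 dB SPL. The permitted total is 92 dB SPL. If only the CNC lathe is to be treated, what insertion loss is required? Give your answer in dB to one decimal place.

The untreated sources together contribute 10^(83/10) = 1.995e+08, i.e. 83.00 dB SPL.
The limit corresponds to 10^(92/10) = 1.585e+09; subtracting the fixed part leaves 1.385e+09 for the CNC lathe, i.e. 91.42 dB SPL.
So the CNC lathe must be reduced from 94 to 91.42 dB SPL: IL = 2.58 dB.

2.6 dB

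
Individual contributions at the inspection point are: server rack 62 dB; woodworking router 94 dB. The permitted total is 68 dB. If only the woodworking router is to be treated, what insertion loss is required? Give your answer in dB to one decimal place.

Everything except the woodworking router sums to 10^(62/10) = 1.585e+06 in linear terms, 62.00 dB.
To meet 68 dB overall, the treated woodworking router may contribute at most 10^(68/10) − 1.585e+06 = 4.725e+06, i.e. 66.74 dB.
Required insertion loss = 94 − 66.74 = 27.26 dB.

27.3 dB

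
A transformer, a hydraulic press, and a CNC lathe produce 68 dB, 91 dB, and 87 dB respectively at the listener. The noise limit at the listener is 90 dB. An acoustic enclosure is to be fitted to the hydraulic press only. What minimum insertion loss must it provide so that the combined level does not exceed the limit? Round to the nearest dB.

Everything except the hydraulic press sums to 10^(68/10) + 10^(87/10) = 5.075e+08 in linear terms, 87.05 dB.
The limit corresponds to 10^(90/10) = 1.000e+09; subtracting the fixed part leaves 4.925e+08 for the hydraulic press, i.e. 86.92 dB.
So the hydraulic press must be reduced from 91 to 86.92 dB: IL = 4.08 dB.

4 dB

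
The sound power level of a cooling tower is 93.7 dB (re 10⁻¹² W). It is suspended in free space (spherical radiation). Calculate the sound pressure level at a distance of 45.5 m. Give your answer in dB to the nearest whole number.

The power spreads over a sphere of area 4π·r², so L_p = L_w − 10·log₁₀(4π·r²).
4π·r² = 2.602e+04 m², 10·log₁₀ of that is 44.152 dB.
L_p = 93.7 − 44.152 = 49.55 dB.

50 dB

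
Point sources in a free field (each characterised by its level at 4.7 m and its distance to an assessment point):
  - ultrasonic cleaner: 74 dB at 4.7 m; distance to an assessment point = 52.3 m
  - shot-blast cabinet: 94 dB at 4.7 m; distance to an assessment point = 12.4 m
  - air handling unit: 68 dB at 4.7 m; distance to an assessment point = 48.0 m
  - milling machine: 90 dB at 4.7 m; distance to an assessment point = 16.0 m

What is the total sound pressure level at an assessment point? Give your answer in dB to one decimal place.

Apply inverse-square spreading to bring every level to the receiver, then sum 10^(L/10).
ultrasonic cleaner: 74 − 20·log₁₀(52.3/4.7) = 74 − 20.93 = 53.07 dB.
shot-blast cabinet: 94 − 20·log₁₀(12.4/4.7) = 94 − 8.43 = 85.57 dB.
air handling unit: 68 − 20·log₁₀(48.0/4.7) = 68 − 20.18 = 47.82 dB.
milling machine: 90 − 20·log₁₀(16.0/4.7) = 90 − 10.64 = 79.36 dB.
Σ 10^(L/10) = 4.474e+08 → L_total = 10·log₁₀(4.474e+08) = 86.51 dB.

86.5 dB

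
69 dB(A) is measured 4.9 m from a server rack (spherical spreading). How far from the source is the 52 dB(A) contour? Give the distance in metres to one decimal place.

34.7 m

For a point source L₁ − L₂ = 20·log₁₀(r₂/r₁), so r₂ = r₁·10^((L₁−L₂)/20).
r₂ = 4.9·10^((69−52)/20) = 4.9·10^(17.0/20) = 34.69 m.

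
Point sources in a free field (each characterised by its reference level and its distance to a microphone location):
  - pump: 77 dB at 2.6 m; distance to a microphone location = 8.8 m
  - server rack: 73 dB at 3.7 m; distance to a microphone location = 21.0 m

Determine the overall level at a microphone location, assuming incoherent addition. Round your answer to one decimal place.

67.0 dB

Propagate each source to the receiver with L = L_ref − 20·log₁₀(r/r_ref), then add intensities.
pump: 77 − 20·log₁₀(8.8/2.6) = 77 − 10.59 = 66.41 dB.
server rack: 73 − 20·log₁₀(21.0/3.7) = 73 − 15.08 = 57.92 dB.
Σ 10^(L/10) = 4.994e+06 → L_total = 10·log₁₀(4.994e+06) = 66.98 dB.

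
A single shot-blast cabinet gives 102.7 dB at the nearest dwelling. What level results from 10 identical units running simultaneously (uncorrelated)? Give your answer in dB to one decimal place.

L_total = L₁ + 10·log₁₀ N for N identical incoherent sources.
L_total = 102.7 + 10·log₁₀(10) = 102.7 + 10.000 = 112.70 dB.

112.7 dB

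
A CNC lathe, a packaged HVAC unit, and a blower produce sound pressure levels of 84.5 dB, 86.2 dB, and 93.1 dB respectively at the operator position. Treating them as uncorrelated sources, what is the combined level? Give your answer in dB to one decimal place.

94.4 dB

For uncorrelated sources the intensities add, so convert each level to linear form, sum, and take 10·log₁₀ of the total.
Σ 10^(L/10) = 10^(84.5/10) + 10^(86.2/10) + 10^(93.1/10) = 2.740e+09.
L_total = 10·log₁₀(2.740e+09) = 94.38 dB.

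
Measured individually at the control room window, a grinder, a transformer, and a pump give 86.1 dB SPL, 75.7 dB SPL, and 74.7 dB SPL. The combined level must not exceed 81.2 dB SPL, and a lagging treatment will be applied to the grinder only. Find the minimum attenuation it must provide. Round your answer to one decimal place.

Fixed contribution from the other sources: Σ 10^(L/10) = 10^(75.7/10) + 10^(74.7/10) = 6.667e+07 (78.24 dB SPL).
To meet 81.2 dB SPL overall, the treated grinder may contribute at most 10^(81.2/10) − 6.667e+07 = 6.516e+07, i.e. 78.14 dB SPL.
So the grinder must be reduced from 86.1 to 78.14 dB SPL: IL = 7.96 dB.

8.0 dB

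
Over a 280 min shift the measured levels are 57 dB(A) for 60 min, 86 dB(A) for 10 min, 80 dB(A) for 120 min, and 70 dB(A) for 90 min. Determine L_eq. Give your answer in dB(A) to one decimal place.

77.8 dB(A)

L_eq = 10·log₁₀[(1/T)·Σ tᵢ·10^(Lᵢ/10)] with T = 280 min.
Σ tᵢ·10^(Lᵢ/10) = 60·10^(57/10) + 10·10^(86/10) + 120·10^(80/10) + 90·10^(70/10) = 1.691e+10.
L_eq = 10·log₁₀(1.691e+10/280) = 77.81 dB(A).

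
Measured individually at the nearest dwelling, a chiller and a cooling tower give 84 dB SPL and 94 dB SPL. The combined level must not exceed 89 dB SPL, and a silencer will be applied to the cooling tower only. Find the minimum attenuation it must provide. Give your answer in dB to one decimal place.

The untreated sources together contribute 10^(84/10) = 2.512e+08, i.e. 84.00 dB SPL.
To meet 89 dB SPL overall, the treated cooling tower may contribute at most 10^(89/10) − 2.512e+08 = 5.431e+08, i.e. 87.35 dB SPL.
Required insertion loss = 94 − 87.35 = 6.65 dB.

6.7 dB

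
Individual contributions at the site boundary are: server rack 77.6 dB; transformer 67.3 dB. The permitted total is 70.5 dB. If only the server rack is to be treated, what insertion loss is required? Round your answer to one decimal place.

9.9 dB

The untreated sources together contribute 10^(67.3/10) = 5.370e+06, i.e. 67.30 dB.
To meet 70.5 dB overall, the treated server rack may contribute at most 10^(70.5/10) − 5.370e+06 = 5.850e+06, i.e. 67.67 dB.
So the server rack must be reduced from 77.6 to 67.67 dB: IL = 9.93 dB.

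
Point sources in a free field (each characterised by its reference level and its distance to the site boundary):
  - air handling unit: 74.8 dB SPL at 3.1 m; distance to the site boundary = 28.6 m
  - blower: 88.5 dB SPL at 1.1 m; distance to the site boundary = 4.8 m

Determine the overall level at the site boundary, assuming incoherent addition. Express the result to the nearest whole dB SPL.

Apply inverse-square spreading to bring every level to the receiver, then sum 10^(L/10).
air handling unit: 74.8 − 20·log₁₀(28.6/3.1) = 74.8 − 19.30 = 55.50 dB SPL.
blower: 88.5 − 20·log₁₀(4.8/1.1) = 88.5 − 12.80 = 75.70 dB SPL.
Σ 10^(L/10) = 3.753e+07 → L_total = 10·log₁₀(3.753e+07) = 75.74 dB SPL.

76 dB SPL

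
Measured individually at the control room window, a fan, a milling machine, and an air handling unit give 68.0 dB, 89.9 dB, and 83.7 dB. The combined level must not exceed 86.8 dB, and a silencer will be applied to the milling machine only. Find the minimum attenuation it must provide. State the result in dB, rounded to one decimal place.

The untreated sources together contribute 10^(68.0/10) + 10^(83.7/10) = 2.407e+08, i.e. 83.82 dB.
To meet 86.8 dB overall, the treated milling machine may contribute at most 10^(86.8/10) − 2.407e+08 = 2.379e+08, i.e. 83.76 dB.
Required insertion loss = 89.9 − 83.76 = 6.14 dB.

6.1 dB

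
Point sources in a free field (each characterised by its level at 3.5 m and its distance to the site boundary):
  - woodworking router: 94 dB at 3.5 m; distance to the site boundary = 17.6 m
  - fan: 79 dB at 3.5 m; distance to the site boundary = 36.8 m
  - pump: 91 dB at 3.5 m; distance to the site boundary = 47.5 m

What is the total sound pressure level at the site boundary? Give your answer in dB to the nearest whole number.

First find each source's level at the receiver (point-source: −20·log₁₀(r/r_ref)), then combine on an intensity basis.
woodworking router: 94 − 20·log₁₀(17.6/3.5) = 94 − 14.03 = 79.97 dB.
fan: 79 − 20·log₁₀(36.8/3.5) = 79 − 20.44 = 58.56 dB.
pump: 91 − 20·log₁₀(47.5/3.5) = 91 − 22.65 = 68.35 dB.
Σ 10^(L/10) = 1.069e+08 → L_total = 10·log₁₀(1.069e+08) = 80.29 dB.

80 dB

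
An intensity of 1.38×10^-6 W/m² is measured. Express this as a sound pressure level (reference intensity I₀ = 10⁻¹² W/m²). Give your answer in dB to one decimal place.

61.4 dB

L = 10·log₁₀(I/I₀) = 10·log₁₀(1.38×10^-6/10⁻¹²) = 10·log₁₀(1.38×10^6).
L = 10·(0.1399 + 6) = 61.40 dB.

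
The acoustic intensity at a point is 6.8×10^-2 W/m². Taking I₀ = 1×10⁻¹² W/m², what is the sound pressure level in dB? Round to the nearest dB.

108 dB

Dividing by I₀ shifts the exponent by 12: I/I₀ = 6.8×10^10.
L = 10·(0.8325 + 10) = 108.33 dB.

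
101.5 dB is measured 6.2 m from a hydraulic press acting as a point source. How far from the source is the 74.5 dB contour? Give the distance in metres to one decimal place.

138.8 m

The 27.0 dB drop corresponds to a distance ratio of 10^(27.0/20) for a point source.
r₂ = 6.2·10^((101.5−74.5)/20) = 6.2·10^(27.0/20) = 138.80 m.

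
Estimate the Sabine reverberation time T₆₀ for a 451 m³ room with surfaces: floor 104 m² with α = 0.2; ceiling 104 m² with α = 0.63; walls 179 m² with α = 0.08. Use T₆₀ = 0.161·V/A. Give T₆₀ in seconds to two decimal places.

0.72 s

Summing Sᵢαᵢ: 104·0.2 + 104·0.63 + 179·0.08 = 100.64 m².
T₆₀ = 0.161·V/A = 0.161·451/100.64 = 0.721 s.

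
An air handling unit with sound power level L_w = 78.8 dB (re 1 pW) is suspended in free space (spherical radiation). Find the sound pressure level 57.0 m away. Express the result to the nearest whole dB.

L_p = L_w − 10·log₁₀(4π·r²) with r = 57.0 m.
4π·r² = 4.083e+04 m², 10·log₁₀ of that is 46.110 dB.
L_p = 78.8 − 46.110 = 32.69 dB.

33 dB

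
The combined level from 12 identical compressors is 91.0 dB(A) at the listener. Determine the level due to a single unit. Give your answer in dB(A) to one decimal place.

Dividing the total intensity by 12 lowers the level by 10·log₁₀ 12 = 10.792 dB: L₁ = 91.0 − 10.792.

80.2 dB(A)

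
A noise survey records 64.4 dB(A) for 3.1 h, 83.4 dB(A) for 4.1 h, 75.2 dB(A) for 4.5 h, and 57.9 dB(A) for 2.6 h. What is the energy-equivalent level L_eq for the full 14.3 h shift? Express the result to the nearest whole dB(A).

79 dB(A)

Weight each interval's intensity by its duration and average over T = 14.3 h:
Σ tᵢ·10^(Lᵢ/10) = 3.1·10^(64.4/10) + 4.1·10^(83.4/10) + 4.5·10^(75.2/10) + 2.6·10^(57.9/10) = 1.056e+09.
L_eq = 10·log₁₀(1.056e+09/14.3) = 78.68 dB(A).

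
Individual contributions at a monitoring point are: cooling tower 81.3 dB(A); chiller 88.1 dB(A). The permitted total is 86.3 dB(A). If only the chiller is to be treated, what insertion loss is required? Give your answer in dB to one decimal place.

The untreated sources together contribute 10^(81.3/10) = 1.349e+08, i.e. 81.30 dB(A).
To meet 86.3 dB(A) overall, the treated chiller may contribute at most 10^(86.3/10) − 1.349e+08 = 2.917e+08, i.e. 84.65 dB(A).
Required insertion loss = 88.1 − 84.65 = 3.45 dB.

3.5 dB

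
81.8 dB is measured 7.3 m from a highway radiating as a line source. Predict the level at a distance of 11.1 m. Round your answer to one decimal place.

80.0 dB

Line-source attenuation: ΔL = 10·log₁₀(r₂/r₁) = 10·log₁₀(11.1/7.3) = 1.820 dB.
L₂ = 81.8 − 10·log₁₀(11.1/7.3) = 81.8 − 1.820 = 79.98 dB.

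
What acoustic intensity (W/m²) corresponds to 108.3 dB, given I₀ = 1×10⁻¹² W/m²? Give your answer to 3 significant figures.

I = I₀·10^(L/10) = 10⁻¹² × 10^(108.3/10) = 10^(-1.170).

0.0676 W/m²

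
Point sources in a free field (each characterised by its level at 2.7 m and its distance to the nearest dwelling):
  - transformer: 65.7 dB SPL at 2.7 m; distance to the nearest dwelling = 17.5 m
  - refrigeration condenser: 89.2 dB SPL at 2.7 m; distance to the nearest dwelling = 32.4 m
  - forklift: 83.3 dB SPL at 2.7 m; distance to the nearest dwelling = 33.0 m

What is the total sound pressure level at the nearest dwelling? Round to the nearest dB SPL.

69 dB SPL

Apply inverse-square spreading to bring every level to the receiver, then sum 10^(L/10).
transformer: 65.7 − 20·log₁₀(17.5/2.7) = 65.7 − 16.23 = 49.47 dB SPL.
refrigeration condenser: 89.2 − 20·log₁₀(32.4/2.7) = 89.2 − 21.58 = 67.62 dB SPL.
forklift: 83.3 − 20·log₁₀(33.0/2.7) = 83.3 − 21.74 = 61.56 dB SPL.
Σ 10^(L/10) = 7.296e+06 → L_total = 10·log₁₀(7.296e+06) = 68.63 dB SPL.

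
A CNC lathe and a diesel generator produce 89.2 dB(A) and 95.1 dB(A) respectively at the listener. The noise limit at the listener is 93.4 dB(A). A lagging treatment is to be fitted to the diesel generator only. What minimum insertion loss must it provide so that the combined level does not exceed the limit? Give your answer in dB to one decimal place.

3.8 dB

Fixed contribution from the other source: Σ 10^(L/10) = 10^(89.2/10) = 8.318e+08 (89.20 dB(A)).
The limit corresponds to 10^(93.4/10) = 2.188e+09; subtracting the fixed part leaves 1.356e+09 for the diesel generator, i.e. 91.32 dB(A).
Required insertion loss = 95.1 − 91.32 = 3.78 dB.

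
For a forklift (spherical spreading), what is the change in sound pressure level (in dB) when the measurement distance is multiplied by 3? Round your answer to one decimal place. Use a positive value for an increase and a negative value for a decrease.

-9.5 dB

With spherical spreading the level changes by −20·log₁₀(r₂/r₁).
ΔL = −20·log₁₀(3) = -9.54 dB.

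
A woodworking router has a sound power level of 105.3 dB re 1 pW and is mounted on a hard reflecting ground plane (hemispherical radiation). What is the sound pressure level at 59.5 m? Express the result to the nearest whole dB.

62 dB

The power spreads over a hemisphere of area 2π·r², so L_p = L_w − 10·log₁₀(2π·r²).
2π·r² = 2.224e+04 m², 10·log₁₀ of that is 43.472 dB.
L_p = 105.3 − 43.472 = 61.83 dB.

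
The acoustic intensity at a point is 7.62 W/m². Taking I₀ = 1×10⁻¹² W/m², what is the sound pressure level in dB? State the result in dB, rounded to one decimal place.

L = 10·log₁₀(I/I₀) = 10·log₁₀(7.62/10⁻¹²) = 10·log₁₀(7.62×10^12).
L = 10·(0.8820 + 12) = 128.82 dB.

128.8 dB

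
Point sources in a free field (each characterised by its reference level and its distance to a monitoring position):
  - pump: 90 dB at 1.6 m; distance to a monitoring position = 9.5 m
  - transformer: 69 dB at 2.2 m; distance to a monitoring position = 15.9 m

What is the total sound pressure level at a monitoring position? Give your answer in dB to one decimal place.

First find each source's level at the receiver (point-source: −20·log₁₀(r/r_ref)), then combine on an intensity basis.
pump: 90 − 20·log₁₀(9.5/1.6) = 90 − 15.47 = 74.53 dB.
transformer: 69 − 20·log₁₀(15.9/2.2) = 69 − 17.18 = 51.82 dB.
Σ 10^(L/10) = 2.852e+07 → L_total = 10·log₁₀(2.852e+07) = 74.55 dB.

74.6 dB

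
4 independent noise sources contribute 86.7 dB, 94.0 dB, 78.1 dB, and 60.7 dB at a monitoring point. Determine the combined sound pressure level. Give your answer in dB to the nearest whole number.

Incoherent sources combine by intensity addition: L_total = 10·log₁₀(Σ 10^(L_i/10)).
Σ 10^(L/10) = 10^(86.7/10) + 10^(94.0/10) + 10^(78.1/10) + 10^(60.7/10) = 3.045e+09.
L_total = 10·log₁₀(3.045e+09) = 94.84 dB.

95 dB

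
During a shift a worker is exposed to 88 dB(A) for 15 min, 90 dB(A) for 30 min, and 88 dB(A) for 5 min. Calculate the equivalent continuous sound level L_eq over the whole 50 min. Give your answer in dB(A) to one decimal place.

89.3 dB(A)

The energy average is taken in the linear domain: L_eq = 10·log₁₀[(Σ tᵢ·10^(Lᵢ/10))/T], T = 50 min.
Σ tᵢ·10^(Lᵢ/10) = 15·10^(88/10) + 30·10^(90/10) + 5·10^(88/10) = 4.262e+10.
L_eq = 10·log₁₀(4.262e+10/50) = 89.31 dB(A).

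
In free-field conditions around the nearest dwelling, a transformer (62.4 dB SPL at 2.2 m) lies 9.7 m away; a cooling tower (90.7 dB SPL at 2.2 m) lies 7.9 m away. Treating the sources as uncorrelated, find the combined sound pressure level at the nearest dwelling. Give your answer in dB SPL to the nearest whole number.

Apply inverse-square spreading to bring every level to the receiver, then sum 10^(L/10).
transformer: 62.4 − 20·log₁₀(9.7/2.2) = 62.4 − 12.89 = 49.51 dB SPL.
cooling tower: 90.7 − 20·log₁₀(7.9/2.2) = 90.7 − 11.10 = 79.60 dB SPL.
Σ 10^(L/10) = 9.120e+07 → L_total = 10·log₁₀(9.120e+07) = 79.60 dB SPL.

80 dB SPL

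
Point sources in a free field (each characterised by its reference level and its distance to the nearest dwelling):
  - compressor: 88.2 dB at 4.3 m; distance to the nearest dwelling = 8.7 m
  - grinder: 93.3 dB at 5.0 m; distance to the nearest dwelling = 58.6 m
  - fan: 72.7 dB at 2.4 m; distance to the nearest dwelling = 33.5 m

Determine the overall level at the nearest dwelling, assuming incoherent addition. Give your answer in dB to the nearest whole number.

Propagate each source to the receiver with L = L_ref − 20·log₁₀(r/r_ref), then add intensities.
compressor: 88.2 − 20·log₁₀(8.7/4.3) = 88.2 − 6.12 = 82.08 dB.
grinder: 93.3 − 20·log₁₀(58.6/5.0) = 93.3 − 21.38 = 71.92 dB.
fan: 72.7 − 20·log₁₀(33.5/2.4) = 72.7 − 22.90 = 49.80 dB.
Σ 10^(L/10) = 1.771e+08 → L_total = 10·log₁₀(1.771e+08) = 82.48 dB.

82 dB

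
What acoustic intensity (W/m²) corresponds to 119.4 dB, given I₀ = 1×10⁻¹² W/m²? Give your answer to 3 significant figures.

L = 10·log₁₀(I/I₀) ⇒ I = I₀·10^(L/10) = 10⁻¹² × 10^11.94.

0.871 W/m²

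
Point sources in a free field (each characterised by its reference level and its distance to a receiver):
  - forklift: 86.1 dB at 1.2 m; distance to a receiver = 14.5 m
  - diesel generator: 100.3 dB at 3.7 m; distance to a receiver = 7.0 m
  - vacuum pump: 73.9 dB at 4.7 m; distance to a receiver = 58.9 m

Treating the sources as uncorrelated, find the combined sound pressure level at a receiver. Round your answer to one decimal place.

Propagate each source to the receiver with L = L_ref − 20·log₁₀(r/r_ref), then add intensities.
forklift: 86.1 − 20·log₁₀(14.5/1.2) = 86.1 − 21.64 = 64.46 dB.
diesel generator: 100.3 − 20·log₁₀(7.0/3.7) = 100.3 − 5.54 = 94.76 dB.
vacuum pump: 73.9 − 20·log₁₀(58.9/4.7) = 73.9 − 21.96 = 51.94 dB.
Σ 10^(L/10) = 2.997e+09 → L_total = 10·log₁₀(2.997e+09) = 94.77 dB.

94.8 dB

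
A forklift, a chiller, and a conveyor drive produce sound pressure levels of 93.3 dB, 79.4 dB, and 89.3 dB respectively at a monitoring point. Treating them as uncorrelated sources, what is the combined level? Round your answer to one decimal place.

94.9 dB

For uncorrelated sources the intensities add, so convert each level to linear form, sum, and take 10·log₁₀ of the total.
Σ 10^(L/10) = 10^(93.3/10) + 10^(79.4/10) + 10^(89.3/10) = 3.076e+09.
L_total = 10·log₁₀(3.076e+09) = 94.88 dB.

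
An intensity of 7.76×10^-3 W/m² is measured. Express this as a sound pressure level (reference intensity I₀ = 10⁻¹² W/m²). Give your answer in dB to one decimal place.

98.9 dB

I/I₀ = 7.76×10^-3/10⁻¹² = 7.76×10^9, and L = 10·log₁₀(I/I₀).
L = 10·(0.8899 + 9) = 98.90 dB.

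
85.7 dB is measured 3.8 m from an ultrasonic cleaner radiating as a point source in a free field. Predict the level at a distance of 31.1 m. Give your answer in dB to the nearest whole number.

Spherical spreading from a point source gives a 20·log₁₀(r₂/r₁) drop.
L₂ = 85.7 − 20·log₁₀(31.1/3.8) = 85.7 − 18.260 = 67.44 dB.

67 dB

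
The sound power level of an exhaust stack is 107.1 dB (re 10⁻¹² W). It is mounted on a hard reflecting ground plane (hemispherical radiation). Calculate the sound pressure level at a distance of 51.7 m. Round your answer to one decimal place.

The power spreads over a hemisphere of area 2π·r², so L_p = L_w − 10·log₁₀(2π·r²).
2π·r² = 1.679e+04 m², 10·log₁₀ of that is 42.252 dB.
L_p = 107.1 − 42.252 = 64.85 dB.

64.8 dB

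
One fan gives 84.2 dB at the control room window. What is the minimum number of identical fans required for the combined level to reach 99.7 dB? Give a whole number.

Need L₁ + 10·log₁₀ N ≥ 99.7, i.e. log₁₀ N ≥ 1.55.
N ≥ 10^(15.5/10) = 35.481, so N = 36.

36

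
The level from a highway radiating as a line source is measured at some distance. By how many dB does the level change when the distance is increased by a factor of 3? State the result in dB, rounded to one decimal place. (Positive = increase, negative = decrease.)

-4.8 dB

Line-source spreading: ΔL = −10·log₁₀(r₂/r₁).
ΔL = −10·log₁₀(3) = -4.77 dB.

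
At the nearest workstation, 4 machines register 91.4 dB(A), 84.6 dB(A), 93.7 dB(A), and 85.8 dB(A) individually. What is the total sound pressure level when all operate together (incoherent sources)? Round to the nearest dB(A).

96 dB(A)

For uncorrelated sources the intensities add, so convert each level to linear form, sum, and take 10·log₁₀ of the total.
Σ 10^(L/10) = 10^(91.4/10) + 10^(84.6/10) + 10^(93.7/10) + 10^(85.8/10) = 4.393e+09.
L_total = 10·log₁₀(4.393e+09) = 96.43 dB(A).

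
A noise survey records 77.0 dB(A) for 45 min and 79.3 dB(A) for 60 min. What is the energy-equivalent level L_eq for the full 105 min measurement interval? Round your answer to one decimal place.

78.5 dB(A)

L_eq = 10·log₁₀[(1/T)·Σ tᵢ·10^(Lᵢ/10)] with T = 105 min.
Σ tᵢ·10^(Lᵢ/10) = 45·10^(77.0/10) + 60·10^(79.3/10) = 7.362e+09.
L_eq = 10·log₁₀(7.362e+09/105) = 78.46 dB(A).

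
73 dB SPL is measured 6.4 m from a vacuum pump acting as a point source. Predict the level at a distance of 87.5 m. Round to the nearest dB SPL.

Point-source attenuation: ΔL = 20·log₁₀(r₂/r₁) = 20·log₁₀(87.5/6.4) = 22.717 dB.
L₂ = 73 − 20·log₁₀(87.5/6.4) = 73 − 22.717 = 50.28 dB SPL.

50 dB SPL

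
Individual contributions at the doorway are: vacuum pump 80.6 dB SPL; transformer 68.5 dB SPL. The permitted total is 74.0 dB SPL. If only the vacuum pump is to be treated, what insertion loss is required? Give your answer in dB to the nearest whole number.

Everything except the vacuum pump sums to 10^(68.5/10) = 7.079e+06 in linear terms, 68.50 dB SPL.
The limit corresponds to 10^(74.0/10) = 2.512e+07; subtracting the fixed part leaves 1.804e+07 for the vacuum pump, i.e. 72.56 dB SPL.
Required insertion loss = 80.6 − 72.56 = 8.04 dB.

8 dB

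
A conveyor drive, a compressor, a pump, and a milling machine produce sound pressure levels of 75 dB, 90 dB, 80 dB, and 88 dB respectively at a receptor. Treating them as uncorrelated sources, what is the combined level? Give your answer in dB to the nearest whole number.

92 dB

Incoherent sources combine by intensity addition: L_total = 10·log₁₀(Σ 10^(L_i/10)).
Σ 10^(L/10) = 10^(75/10) + 10^(90/10) + 10^(80/10) + 10^(88/10) = 1.763e+09.
L_total = 10·log₁₀(1.763e+09) = 92.46 dB.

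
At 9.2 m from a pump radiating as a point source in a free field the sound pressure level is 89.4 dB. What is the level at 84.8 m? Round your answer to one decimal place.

70.1 dB

Spherical spreading from a point source gives a 20·log₁₀(r₂/r₁) drop.
L₂ = 89.4 − 20·log₁₀(84.8/9.2) = 89.4 − 19.292 = 70.11 dB.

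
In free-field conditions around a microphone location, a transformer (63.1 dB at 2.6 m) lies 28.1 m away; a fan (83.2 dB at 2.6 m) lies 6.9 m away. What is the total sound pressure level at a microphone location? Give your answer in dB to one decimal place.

74.7 dB

Propagate each source to the receiver with L = L_ref − 20·log₁₀(r/r_ref), then add intensities.
transformer: 63.1 − 20·log₁₀(28.1/2.6) = 63.1 − 20.67 = 42.43 dB.
fan: 83.2 − 20·log₁₀(6.9/2.6) = 83.2 − 8.48 = 74.72 dB.
Σ 10^(L/10) = 2.968e+07 → L_total = 10·log₁₀(2.968e+07) = 74.73 dB.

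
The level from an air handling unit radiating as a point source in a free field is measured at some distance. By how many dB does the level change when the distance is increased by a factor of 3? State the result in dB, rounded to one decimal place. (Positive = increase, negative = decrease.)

-9.5 dB

With spherical spreading the level changes by −20·log₁₀(r₂/r₁).
ΔL = −20·log₁₀(3) = -9.54 dB.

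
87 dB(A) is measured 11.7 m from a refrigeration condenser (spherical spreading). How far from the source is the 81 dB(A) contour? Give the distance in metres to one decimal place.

23.3 m

For a point source L₁ − L₂ = 20·log₁₀(r₂/r₁), so r₂ = r₁·10^((L₁−L₂)/20).
r₂ = 11.7·10^((87−81)/20) = 11.7·10^(6.0/20) = 23.34 m.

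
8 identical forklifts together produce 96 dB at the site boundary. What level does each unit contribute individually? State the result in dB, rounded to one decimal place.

87.0 dB

For N identical incoherent sources L_total = L₁ + 10·log₁₀ N, so L₁ = 96 − 10·log₁₀(8) = 96 − 9.031.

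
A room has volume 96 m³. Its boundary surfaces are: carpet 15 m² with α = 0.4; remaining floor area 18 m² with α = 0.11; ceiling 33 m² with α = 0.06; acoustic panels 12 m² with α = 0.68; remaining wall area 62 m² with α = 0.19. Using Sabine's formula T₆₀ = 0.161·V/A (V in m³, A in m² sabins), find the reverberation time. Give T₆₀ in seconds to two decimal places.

0.52 s

A = Σ Sᵢαᵢ = 15·0.4 + 18·0.11 + 33·0.06 + 12·0.68 + 62·0.19 = 29.90 m².
T₆₀ = 0.161·V/A = 0.161·96/29.90 = 0.517 s.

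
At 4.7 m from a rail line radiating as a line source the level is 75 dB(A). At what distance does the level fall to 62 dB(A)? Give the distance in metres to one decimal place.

Line-source spreading drops the level by 10·log₁₀(r₂/r₁); inverting, r₂/r₁ = 10^(ΔL/10).
r₂ = 4.7·10^((75−62)/10) = 4.7·10^(13.0/10) = 93.78 m.

93.8 m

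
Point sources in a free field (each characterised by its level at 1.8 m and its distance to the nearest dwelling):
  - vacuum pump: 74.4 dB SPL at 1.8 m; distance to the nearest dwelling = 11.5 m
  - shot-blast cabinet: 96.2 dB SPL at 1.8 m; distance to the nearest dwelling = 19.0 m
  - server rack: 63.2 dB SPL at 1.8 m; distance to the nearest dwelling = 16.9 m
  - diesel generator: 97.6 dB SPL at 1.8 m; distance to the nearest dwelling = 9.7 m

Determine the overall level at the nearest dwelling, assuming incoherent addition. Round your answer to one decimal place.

First find each source's level at the receiver (point-source: −20·log₁₀(r/r_ref)), then combine on an intensity basis.
vacuum pump: 74.4 − 20·log₁₀(11.5/1.8) = 74.4 − 16.11 = 58.29 dB SPL.
shot-blast cabinet: 96.2 − 20·log₁₀(19.0/1.8) = 96.2 − 20.47 = 75.73 dB SPL.
server rack: 63.2 − 20·log₁₀(16.9/1.8) = 63.2 − 19.45 = 43.75 dB SPL.
diesel generator: 97.6 − 20·log₁₀(9.7/1.8) = 97.6 − 14.63 = 82.97 dB SPL.
Σ 10^(L/10) = 2.363e+08 → L_total = 10·log₁₀(2.363e+08) = 83.73 dB SPL.

83.7 dB SPL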